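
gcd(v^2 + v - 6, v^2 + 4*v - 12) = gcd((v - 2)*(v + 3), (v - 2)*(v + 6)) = v - 2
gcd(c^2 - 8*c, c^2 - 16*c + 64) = c - 8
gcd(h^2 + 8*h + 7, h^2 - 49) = h + 7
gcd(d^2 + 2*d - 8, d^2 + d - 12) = d + 4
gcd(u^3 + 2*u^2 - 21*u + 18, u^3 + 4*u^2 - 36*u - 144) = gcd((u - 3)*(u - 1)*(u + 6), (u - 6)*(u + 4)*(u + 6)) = u + 6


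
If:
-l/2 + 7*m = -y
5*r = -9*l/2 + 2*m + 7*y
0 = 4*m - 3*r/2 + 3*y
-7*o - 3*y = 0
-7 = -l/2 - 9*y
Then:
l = -203/989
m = -126/989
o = -669/1978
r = 1225/989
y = 1561/1978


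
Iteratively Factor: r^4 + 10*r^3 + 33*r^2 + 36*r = (r + 3)*(r^3 + 7*r^2 + 12*r) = r*(r + 3)*(r^2 + 7*r + 12) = r*(r + 3)^2*(r + 4)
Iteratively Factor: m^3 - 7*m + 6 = (m + 3)*(m^2 - 3*m + 2) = (m - 2)*(m + 3)*(m - 1)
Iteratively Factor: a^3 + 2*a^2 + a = (a + 1)*(a^2 + a) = (a + 1)^2*(a)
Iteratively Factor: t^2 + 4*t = (t)*(t + 4)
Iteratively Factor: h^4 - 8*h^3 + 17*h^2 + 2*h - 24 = (h + 1)*(h^3 - 9*h^2 + 26*h - 24) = (h - 2)*(h + 1)*(h^2 - 7*h + 12) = (h - 3)*(h - 2)*(h + 1)*(h - 4)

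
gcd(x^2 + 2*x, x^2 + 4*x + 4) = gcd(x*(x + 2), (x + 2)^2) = x + 2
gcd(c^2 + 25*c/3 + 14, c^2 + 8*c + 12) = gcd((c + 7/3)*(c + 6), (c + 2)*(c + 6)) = c + 6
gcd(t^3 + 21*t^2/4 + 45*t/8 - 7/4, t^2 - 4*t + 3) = 1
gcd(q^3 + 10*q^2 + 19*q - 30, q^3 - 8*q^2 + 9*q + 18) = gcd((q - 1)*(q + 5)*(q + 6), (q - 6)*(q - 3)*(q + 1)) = 1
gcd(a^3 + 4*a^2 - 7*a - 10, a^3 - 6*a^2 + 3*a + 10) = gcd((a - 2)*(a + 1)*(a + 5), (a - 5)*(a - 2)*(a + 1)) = a^2 - a - 2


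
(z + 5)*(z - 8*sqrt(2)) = z^2 - 8*sqrt(2)*z + 5*z - 40*sqrt(2)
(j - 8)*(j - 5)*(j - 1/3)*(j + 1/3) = j^4 - 13*j^3 + 359*j^2/9 + 13*j/9 - 40/9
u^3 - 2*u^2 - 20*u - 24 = (u - 6)*(u + 2)^2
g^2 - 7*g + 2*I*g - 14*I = (g - 7)*(g + 2*I)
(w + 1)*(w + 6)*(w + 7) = w^3 + 14*w^2 + 55*w + 42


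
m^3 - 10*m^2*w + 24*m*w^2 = m*(m - 6*w)*(m - 4*w)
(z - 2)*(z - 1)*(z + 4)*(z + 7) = z^4 + 8*z^3 - 3*z^2 - 62*z + 56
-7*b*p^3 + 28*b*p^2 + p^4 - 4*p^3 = p^2*(-7*b + p)*(p - 4)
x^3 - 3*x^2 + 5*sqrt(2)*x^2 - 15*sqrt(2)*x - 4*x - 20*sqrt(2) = (x - 4)*(x + 1)*(x + 5*sqrt(2))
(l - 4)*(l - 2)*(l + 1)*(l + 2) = l^4 - 3*l^3 - 8*l^2 + 12*l + 16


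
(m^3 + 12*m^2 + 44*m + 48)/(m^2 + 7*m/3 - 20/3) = 3*(m^2 + 8*m + 12)/(3*m - 5)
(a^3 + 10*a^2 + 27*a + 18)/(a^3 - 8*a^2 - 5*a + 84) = (a^2 + 7*a + 6)/(a^2 - 11*a + 28)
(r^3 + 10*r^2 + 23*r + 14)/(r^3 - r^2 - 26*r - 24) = (r^2 + 9*r + 14)/(r^2 - 2*r - 24)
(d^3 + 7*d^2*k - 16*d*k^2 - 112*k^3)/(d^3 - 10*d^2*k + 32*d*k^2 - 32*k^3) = (d^2 + 11*d*k + 28*k^2)/(d^2 - 6*d*k + 8*k^2)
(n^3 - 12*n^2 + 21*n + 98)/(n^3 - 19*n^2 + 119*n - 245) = (n + 2)/(n - 5)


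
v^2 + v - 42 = (v - 6)*(v + 7)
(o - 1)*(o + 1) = o^2 - 1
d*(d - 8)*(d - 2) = d^3 - 10*d^2 + 16*d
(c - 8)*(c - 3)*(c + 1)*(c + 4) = c^4 - 6*c^3 - 27*c^2 + 76*c + 96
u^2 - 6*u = u*(u - 6)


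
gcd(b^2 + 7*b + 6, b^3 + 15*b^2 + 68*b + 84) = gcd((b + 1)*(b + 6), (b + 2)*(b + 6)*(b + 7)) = b + 6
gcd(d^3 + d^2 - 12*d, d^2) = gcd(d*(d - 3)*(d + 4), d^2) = d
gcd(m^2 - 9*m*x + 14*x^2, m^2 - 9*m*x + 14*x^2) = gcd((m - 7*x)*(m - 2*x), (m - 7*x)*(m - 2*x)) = m^2 - 9*m*x + 14*x^2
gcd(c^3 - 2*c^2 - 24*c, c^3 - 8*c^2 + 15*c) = c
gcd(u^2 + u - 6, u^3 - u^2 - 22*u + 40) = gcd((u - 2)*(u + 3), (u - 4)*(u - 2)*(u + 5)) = u - 2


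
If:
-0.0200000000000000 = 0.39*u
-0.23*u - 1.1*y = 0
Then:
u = -0.05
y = 0.01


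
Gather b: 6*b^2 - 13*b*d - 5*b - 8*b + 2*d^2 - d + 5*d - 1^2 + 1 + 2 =6*b^2 + b*(-13*d - 13) + 2*d^2 + 4*d + 2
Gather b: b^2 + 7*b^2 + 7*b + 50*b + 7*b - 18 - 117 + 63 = 8*b^2 + 64*b - 72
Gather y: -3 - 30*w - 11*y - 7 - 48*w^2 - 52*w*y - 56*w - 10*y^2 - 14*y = -48*w^2 - 86*w - 10*y^2 + y*(-52*w - 25) - 10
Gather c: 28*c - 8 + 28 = 28*c + 20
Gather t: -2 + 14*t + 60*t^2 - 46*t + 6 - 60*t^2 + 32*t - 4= 0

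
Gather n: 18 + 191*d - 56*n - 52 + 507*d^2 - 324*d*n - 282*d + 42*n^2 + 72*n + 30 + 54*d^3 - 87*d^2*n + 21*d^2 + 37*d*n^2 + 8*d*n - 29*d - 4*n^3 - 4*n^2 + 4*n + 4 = 54*d^3 + 528*d^2 - 120*d - 4*n^3 + n^2*(37*d + 38) + n*(-87*d^2 - 316*d + 20)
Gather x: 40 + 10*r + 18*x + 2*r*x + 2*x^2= 10*r + 2*x^2 + x*(2*r + 18) + 40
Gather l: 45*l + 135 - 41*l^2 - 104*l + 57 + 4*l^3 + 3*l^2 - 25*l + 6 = 4*l^3 - 38*l^2 - 84*l + 198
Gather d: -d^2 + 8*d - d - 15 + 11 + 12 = -d^2 + 7*d + 8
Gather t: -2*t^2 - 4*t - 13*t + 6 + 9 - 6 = -2*t^2 - 17*t + 9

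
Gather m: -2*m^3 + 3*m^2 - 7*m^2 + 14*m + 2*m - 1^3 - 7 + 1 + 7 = -2*m^3 - 4*m^2 + 16*m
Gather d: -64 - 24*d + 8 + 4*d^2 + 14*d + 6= 4*d^2 - 10*d - 50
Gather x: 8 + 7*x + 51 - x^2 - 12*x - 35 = -x^2 - 5*x + 24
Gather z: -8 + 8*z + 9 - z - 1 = 7*z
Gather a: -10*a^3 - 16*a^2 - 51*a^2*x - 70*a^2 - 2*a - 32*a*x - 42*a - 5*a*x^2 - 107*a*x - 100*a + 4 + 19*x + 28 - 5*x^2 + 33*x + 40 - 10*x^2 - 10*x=-10*a^3 + a^2*(-51*x - 86) + a*(-5*x^2 - 139*x - 144) - 15*x^2 + 42*x + 72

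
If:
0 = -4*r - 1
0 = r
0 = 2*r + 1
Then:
No Solution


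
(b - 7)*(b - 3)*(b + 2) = b^3 - 8*b^2 + b + 42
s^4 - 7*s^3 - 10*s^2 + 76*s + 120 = (s - 6)*(s - 5)*(s + 2)^2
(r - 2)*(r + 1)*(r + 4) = r^3 + 3*r^2 - 6*r - 8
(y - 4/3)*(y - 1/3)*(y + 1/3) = y^3 - 4*y^2/3 - y/9 + 4/27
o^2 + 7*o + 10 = (o + 2)*(o + 5)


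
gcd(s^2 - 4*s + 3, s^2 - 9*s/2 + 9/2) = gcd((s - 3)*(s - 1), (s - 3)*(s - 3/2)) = s - 3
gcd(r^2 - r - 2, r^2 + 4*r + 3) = r + 1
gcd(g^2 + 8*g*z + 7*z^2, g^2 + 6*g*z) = 1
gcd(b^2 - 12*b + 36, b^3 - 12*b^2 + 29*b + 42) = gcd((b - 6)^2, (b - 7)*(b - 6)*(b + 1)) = b - 6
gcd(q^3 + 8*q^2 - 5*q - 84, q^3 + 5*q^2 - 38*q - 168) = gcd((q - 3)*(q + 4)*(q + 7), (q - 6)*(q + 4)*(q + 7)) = q^2 + 11*q + 28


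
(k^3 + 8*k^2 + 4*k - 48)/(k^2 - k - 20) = (k^2 + 4*k - 12)/(k - 5)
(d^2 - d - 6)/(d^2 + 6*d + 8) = (d - 3)/(d + 4)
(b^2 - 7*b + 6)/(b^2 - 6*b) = (b - 1)/b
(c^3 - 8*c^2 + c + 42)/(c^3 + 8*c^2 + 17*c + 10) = (c^2 - 10*c + 21)/(c^2 + 6*c + 5)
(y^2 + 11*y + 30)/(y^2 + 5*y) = (y + 6)/y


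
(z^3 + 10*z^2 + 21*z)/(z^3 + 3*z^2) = (z + 7)/z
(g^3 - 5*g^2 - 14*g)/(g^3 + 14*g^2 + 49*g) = (g^2 - 5*g - 14)/(g^2 + 14*g + 49)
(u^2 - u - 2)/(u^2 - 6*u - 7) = (u - 2)/(u - 7)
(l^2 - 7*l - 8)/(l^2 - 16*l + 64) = (l + 1)/(l - 8)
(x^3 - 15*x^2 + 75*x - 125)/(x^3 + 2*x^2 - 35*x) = (x^2 - 10*x + 25)/(x*(x + 7))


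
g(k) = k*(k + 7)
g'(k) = 2*k + 7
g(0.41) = 3.04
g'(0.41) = 7.82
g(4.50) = 51.75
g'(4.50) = 16.00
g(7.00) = 98.00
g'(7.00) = 21.00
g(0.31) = 2.27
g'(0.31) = 7.62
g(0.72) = 5.56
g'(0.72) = 8.44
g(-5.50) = -8.25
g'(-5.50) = -4.00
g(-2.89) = -11.88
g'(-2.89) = 1.22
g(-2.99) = -11.99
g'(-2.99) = 1.02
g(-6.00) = -6.00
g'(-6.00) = -5.00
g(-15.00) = 120.00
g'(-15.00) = -23.00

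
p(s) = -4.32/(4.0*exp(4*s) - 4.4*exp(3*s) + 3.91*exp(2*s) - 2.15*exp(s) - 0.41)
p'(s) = -4.32*(-16.0*exp(4*s) + 13.2*exp(3*s) - 7.82*exp(2*s) + 2.15*exp(s))/(4.0*exp(4*s) - 4.4*exp(3*s) + 3.91*exp(2*s) - 2.15*exp(s) - 0.41)^2 = (69.12*exp(3*s) - 57.024*exp(2*s) + 33.7824*exp(s) - 9.288)*exp(s)/(-4.0*exp(4*s) + 4.4*exp(3*s) - 3.91*exp(2*s) + 2.15*exp(s) + 0.41)^2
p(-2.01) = 6.78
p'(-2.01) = -1.85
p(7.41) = -0.00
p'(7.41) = 0.00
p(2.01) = -0.00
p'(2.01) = 0.00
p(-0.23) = 16.44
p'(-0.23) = 186.66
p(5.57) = -0.00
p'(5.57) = 0.00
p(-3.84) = 9.51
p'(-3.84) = -0.89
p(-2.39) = 7.48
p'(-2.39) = -1.82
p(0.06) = -2.82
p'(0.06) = 20.36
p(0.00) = -4.55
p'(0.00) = 40.54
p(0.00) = -4.55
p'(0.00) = 40.54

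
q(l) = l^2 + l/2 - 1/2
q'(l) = 2*l + 1/2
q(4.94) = 26.37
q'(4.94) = 10.38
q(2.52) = 7.11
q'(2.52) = 5.54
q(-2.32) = 3.72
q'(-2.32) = -4.14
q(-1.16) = 0.27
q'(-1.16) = -1.82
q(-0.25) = -0.56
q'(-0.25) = 0.00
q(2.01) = 4.55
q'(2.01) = 4.52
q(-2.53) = 4.64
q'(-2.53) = -4.56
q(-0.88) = -0.17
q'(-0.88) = -1.26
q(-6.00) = 32.50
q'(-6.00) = -11.50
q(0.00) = -0.50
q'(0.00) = 0.50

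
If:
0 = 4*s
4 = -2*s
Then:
No Solution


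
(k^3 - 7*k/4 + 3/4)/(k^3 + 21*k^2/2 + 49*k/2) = (4*k^3 - 7*k + 3)/(2*k*(2*k^2 + 21*k + 49))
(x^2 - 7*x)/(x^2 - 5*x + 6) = x*(x - 7)/(x^2 - 5*x + 6)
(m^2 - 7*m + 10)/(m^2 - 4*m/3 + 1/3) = 3*(m^2 - 7*m + 10)/(3*m^2 - 4*m + 1)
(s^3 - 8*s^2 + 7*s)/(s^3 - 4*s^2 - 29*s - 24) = s*(-s^2 + 8*s - 7)/(-s^3 + 4*s^2 + 29*s + 24)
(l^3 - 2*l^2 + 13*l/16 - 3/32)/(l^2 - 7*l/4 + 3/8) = l - 1/4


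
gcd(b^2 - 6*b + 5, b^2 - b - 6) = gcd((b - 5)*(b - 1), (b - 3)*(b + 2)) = 1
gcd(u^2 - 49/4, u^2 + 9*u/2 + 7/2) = u + 7/2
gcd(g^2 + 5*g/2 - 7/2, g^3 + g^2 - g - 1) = g - 1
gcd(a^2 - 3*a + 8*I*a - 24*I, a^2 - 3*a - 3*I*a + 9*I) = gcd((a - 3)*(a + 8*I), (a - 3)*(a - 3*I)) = a - 3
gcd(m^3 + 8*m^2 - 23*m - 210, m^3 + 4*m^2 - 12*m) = m + 6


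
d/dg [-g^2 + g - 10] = 1 - 2*g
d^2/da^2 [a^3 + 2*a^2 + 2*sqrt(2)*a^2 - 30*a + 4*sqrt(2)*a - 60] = 6*a + 4 + 4*sqrt(2)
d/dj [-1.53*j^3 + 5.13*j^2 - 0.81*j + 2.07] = -4.59*j^2 + 10.26*j - 0.81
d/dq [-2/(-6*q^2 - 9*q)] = 2*(-4*q - 3)/(3*q^2*(2*q + 3)^2)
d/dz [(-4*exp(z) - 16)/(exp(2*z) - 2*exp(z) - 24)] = 4*exp(z)/(exp(2*z) - 12*exp(z) + 36)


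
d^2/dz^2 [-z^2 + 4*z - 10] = -2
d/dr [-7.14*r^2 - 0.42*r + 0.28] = -14.28*r - 0.42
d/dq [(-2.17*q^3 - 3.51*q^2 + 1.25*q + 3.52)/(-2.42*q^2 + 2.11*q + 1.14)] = (5.2514*q^4 - 9.1574*q^3 - 11.8025*q^2 + 9.034*q - 6.0022)/(5.8564*q^4 - 10.2124*q^3 - 1.0655*q^2 + 4.8108*q + 1.2996)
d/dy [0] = 0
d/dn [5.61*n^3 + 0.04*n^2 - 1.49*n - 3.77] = 16.83*n^2 + 0.08*n - 1.49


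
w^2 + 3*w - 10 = (w - 2)*(w + 5)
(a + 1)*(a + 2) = a^2 + 3*a + 2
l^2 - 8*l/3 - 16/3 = (l - 4)*(l + 4/3)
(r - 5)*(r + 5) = r^2 - 25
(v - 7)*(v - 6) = v^2 - 13*v + 42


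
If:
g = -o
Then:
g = -o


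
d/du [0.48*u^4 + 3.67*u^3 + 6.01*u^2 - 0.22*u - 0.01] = 1.92*u^3 + 11.01*u^2 + 12.02*u - 0.22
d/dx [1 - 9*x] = -9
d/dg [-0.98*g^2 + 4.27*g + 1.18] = 4.27 - 1.96*g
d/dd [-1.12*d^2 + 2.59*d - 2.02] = 2.59 - 2.24*d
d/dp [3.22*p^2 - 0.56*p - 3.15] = 6.44*p - 0.56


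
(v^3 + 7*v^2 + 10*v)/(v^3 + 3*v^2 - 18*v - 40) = v/(v - 4)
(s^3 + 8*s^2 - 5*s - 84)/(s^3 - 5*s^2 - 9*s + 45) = (s^2 + 11*s + 28)/(s^2 - 2*s - 15)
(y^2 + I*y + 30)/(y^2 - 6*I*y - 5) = (y + 6*I)/(y - I)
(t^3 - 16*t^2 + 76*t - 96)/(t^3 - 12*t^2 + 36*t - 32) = (t - 6)/(t - 2)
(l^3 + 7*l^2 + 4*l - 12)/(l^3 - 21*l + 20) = (l^2 + 8*l + 12)/(l^2 + l - 20)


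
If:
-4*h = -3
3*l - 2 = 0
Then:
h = 3/4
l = 2/3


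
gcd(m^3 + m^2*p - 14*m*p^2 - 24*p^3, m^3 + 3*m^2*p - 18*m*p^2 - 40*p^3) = -m^2 + 2*m*p + 8*p^2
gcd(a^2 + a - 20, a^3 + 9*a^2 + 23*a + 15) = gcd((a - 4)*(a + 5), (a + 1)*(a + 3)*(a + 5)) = a + 5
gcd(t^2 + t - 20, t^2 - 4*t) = t - 4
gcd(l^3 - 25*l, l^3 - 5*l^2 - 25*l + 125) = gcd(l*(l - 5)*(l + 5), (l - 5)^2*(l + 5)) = l^2 - 25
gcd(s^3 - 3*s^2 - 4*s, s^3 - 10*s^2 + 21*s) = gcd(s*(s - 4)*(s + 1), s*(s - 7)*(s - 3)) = s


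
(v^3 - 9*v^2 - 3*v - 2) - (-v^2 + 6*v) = v^3 - 8*v^2 - 9*v - 2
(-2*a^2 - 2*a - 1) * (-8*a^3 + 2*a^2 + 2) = 16*a^5 + 12*a^4 + 4*a^3 - 6*a^2 - 4*a - 2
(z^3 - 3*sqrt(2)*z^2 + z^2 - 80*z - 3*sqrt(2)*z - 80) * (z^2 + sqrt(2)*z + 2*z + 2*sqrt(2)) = z^5 - 2*sqrt(2)*z^4 + 3*z^4 - 84*z^3 - 6*sqrt(2)*z^3 - 258*z^2 - 84*sqrt(2)*z^2 - 240*sqrt(2)*z - 172*z - 160*sqrt(2)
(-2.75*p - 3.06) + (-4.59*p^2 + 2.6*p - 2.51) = -4.59*p^2 - 0.15*p - 5.57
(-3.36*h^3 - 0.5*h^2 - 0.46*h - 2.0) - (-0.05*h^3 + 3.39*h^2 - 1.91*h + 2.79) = -3.31*h^3 - 3.89*h^2 + 1.45*h - 4.79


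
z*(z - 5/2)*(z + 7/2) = z^3 + z^2 - 35*z/4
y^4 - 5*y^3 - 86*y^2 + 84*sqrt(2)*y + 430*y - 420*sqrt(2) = (y - 5)*(y - 6*sqrt(2))*(y - sqrt(2))*(y + 7*sqrt(2))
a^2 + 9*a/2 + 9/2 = (a + 3/2)*(a + 3)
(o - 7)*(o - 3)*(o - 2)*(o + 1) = o^4 - 11*o^3 + 29*o^2 - o - 42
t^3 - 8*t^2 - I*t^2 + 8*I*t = t*(t - 8)*(t - I)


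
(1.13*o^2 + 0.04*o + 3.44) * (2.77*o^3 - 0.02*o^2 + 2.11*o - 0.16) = 3.1301*o^5 + 0.0882*o^4 + 11.9123*o^3 - 0.1652*o^2 + 7.252*o - 0.5504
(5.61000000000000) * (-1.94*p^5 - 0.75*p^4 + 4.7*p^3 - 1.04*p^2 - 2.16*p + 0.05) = -10.8834*p^5 - 4.2075*p^4 + 26.367*p^3 - 5.8344*p^2 - 12.1176*p + 0.2805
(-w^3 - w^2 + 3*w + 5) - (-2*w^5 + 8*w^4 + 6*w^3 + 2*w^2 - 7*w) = 2*w^5 - 8*w^4 - 7*w^3 - 3*w^2 + 10*w + 5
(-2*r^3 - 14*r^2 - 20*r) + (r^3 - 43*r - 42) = -r^3 - 14*r^2 - 63*r - 42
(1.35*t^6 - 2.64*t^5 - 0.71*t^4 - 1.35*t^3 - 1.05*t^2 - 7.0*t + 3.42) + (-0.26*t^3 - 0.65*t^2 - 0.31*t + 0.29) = 1.35*t^6 - 2.64*t^5 - 0.71*t^4 - 1.61*t^3 - 1.7*t^2 - 7.31*t + 3.71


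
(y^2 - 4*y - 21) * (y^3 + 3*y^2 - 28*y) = y^5 - y^4 - 61*y^3 + 49*y^2 + 588*y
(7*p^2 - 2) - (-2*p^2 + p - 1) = 9*p^2 - p - 1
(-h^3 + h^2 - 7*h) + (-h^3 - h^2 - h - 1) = -2*h^3 - 8*h - 1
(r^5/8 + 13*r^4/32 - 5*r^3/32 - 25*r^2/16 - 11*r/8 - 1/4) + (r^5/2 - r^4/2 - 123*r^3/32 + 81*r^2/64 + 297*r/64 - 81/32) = 5*r^5/8 - 3*r^4/32 - 4*r^3 - 19*r^2/64 + 209*r/64 - 89/32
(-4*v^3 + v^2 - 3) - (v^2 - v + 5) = -4*v^3 + v - 8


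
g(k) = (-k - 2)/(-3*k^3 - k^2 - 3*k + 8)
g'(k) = (-k - 2)*(9*k^2 + 2*k + 3)/(-3*k^3 - k^2 - 3*k + 8)^2 - 1/(-3*k^3 - k^2 - 3*k + 8) = (3*k^3 + k^2 + 3*k - (k + 2)*(9*k^2 + 2*k + 3) - 8)/(3*k^3 + k^2 + 3*k - 8)^2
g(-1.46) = -0.03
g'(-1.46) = -0.08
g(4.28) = 0.02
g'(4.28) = -0.01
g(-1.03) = -0.07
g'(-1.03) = -0.13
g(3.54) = 0.04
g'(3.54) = -0.02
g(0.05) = -0.26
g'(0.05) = -0.23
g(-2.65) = 0.01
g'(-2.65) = -0.01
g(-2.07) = 0.00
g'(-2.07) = -0.03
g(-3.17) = 0.01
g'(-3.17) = -0.00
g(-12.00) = 0.00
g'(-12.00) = 0.00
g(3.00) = 0.05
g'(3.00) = -0.04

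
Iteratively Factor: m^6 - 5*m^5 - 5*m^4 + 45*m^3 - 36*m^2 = (m + 3)*(m^5 - 8*m^4 + 19*m^3 - 12*m^2) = m*(m + 3)*(m^4 - 8*m^3 + 19*m^2 - 12*m) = m^2*(m + 3)*(m^3 - 8*m^2 + 19*m - 12) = m^2*(m - 4)*(m + 3)*(m^2 - 4*m + 3) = m^2*(m - 4)*(m - 1)*(m + 3)*(m - 3)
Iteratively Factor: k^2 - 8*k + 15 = (k - 3)*(k - 5)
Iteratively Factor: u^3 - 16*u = (u - 4)*(u^2 + 4*u) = (u - 4)*(u + 4)*(u)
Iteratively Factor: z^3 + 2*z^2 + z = (z + 1)*(z^2 + z) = z*(z + 1)*(z + 1)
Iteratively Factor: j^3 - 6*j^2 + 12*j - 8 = (j - 2)*(j^2 - 4*j + 4) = (j - 2)^2*(j - 2)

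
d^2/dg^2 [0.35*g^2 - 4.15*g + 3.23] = 0.700000000000000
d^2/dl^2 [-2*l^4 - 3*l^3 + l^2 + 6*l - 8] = -24*l^2 - 18*l + 2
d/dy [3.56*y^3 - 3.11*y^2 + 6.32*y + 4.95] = 10.68*y^2 - 6.22*y + 6.32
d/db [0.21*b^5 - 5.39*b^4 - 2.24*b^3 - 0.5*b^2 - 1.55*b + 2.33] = 1.05*b^4 - 21.56*b^3 - 6.72*b^2 - 1.0*b - 1.55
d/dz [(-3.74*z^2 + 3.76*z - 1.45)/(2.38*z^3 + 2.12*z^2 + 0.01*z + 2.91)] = (8.9012*z^4 - 17.8976*z^3 + 2.3444*z^2 - 15.6188*z + 10.9561)/(5.6644*z^6 + 10.0912*z^5 + 4.542*z^4 + 13.894*z^3 + 12.3385*z^2 + 0.0582*z + 8.4681)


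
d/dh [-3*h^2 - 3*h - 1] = -6*h - 3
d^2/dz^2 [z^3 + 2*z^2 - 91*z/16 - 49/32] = 6*z + 4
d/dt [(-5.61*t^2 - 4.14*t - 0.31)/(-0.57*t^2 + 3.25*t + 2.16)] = (-20.5923*t^2 - 24.5886*t - 7.9349)/(0.3249*t^4 - 3.705*t^3 + 8.1001*t^2 + 14.04*t + 4.6656)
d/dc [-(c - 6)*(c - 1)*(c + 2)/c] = -2*c + 5 + 12/c^2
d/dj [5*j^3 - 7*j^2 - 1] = j*(15*j - 14)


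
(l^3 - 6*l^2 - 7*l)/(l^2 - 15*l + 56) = l*(l + 1)/(l - 8)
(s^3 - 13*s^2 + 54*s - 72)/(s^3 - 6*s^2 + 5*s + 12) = (s - 6)/(s + 1)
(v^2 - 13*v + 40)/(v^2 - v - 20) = (v - 8)/(v + 4)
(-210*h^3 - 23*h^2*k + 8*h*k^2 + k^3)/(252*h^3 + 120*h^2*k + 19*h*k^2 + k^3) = (-5*h + k)/(6*h + k)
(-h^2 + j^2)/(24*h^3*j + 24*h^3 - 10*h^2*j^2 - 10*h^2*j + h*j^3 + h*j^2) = (-h^2 + j^2)/(h*(24*h^2*j + 24*h^2 - 10*h*j^2 - 10*h*j + j^3 + j^2))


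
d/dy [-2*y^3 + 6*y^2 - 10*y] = -6*y^2 + 12*y - 10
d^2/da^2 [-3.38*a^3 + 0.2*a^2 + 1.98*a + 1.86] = 0.4 - 20.28*a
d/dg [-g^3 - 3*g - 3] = -3*g^2 - 3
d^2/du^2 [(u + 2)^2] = 2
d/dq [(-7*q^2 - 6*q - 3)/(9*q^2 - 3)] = 2*(9*q^2 + 16*q + 3)/(3*(9*q^4 - 6*q^2 + 1))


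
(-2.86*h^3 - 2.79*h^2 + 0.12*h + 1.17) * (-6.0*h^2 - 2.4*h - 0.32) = 17.16*h^5 + 23.604*h^4 + 6.8912*h^3 - 6.4152*h^2 - 2.8464*h - 0.3744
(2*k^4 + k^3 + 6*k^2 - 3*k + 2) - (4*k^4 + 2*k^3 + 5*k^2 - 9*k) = -2*k^4 - k^3 + k^2 + 6*k + 2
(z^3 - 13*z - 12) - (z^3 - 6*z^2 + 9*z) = 6*z^2 - 22*z - 12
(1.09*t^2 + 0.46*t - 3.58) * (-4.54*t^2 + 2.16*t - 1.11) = -4.9486*t^4 + 0.266*t^3 + 16.0369*t^2 - 8.2434*t + 3.9738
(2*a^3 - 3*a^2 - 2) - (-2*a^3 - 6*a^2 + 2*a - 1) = 4*a^3 + 3*a^2 - 2*a - 1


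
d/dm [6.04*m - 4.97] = 6.04000000000000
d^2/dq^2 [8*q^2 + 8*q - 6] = 16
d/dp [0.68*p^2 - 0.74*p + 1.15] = 1.36*p - 0.74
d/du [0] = 0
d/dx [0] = 0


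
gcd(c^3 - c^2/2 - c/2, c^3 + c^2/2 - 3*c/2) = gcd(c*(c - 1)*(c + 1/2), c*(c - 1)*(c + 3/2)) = c^2 - c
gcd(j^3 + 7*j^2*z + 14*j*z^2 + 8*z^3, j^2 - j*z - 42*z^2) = 1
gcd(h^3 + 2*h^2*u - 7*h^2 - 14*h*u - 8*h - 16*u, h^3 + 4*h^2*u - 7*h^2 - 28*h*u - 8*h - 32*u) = h^2 - 7*h - 8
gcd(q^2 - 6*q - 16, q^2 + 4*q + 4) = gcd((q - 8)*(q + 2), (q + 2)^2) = q + 2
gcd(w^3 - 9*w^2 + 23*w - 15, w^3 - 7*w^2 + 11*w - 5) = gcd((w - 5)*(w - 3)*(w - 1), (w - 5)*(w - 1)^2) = w^2 - 6*w + 5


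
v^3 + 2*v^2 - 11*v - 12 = (v - 3)*(v + 1)*(v + 4)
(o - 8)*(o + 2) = o^2 - 6*o - 16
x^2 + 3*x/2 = x*(x + 3/2)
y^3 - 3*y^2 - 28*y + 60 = (y - 6)*(y - 2)*(y + 5)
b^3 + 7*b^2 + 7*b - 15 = (b - 1)*(b + 3)*(b + 5)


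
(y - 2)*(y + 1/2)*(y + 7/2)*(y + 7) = y^4 + 9*y^3 + 31*y^2/4 - 189*y/4 - 49/2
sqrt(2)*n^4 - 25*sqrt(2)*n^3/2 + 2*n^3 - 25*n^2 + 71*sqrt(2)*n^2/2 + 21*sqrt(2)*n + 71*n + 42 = (n - 7)*(n - 6)*(n + sqrt(2))*(sqrt(2)*n + sqrt(2)/2)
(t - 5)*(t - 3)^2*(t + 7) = t^4 - 4*t^3 - 38*t^2 + 228*t - 315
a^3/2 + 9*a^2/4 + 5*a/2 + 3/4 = (a/2 + 1/2)*(a + 1/2)*(a + 3)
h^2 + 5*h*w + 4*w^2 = (h + w)*(h + 4*w)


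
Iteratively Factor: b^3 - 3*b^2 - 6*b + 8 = (b - 4)*(b^2 + b - 2) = (b - 4)*(b - 1)*(b + 2)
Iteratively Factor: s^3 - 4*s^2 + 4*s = (s - 2)*(s^2 - 2*s) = s*(s - 2)*(s - 2)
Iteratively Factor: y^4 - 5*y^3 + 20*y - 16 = (y - 4)*(y^3 - y^2 - 4*y + 4) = (y - 4)*(y - 2)*(y^2 + y - 2) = (y - 4)*(y - 2)*(y - 1)*(y + 2)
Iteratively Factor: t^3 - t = (t + 1)*(t^2 - t) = (t - 1)*(t + 1)*(t)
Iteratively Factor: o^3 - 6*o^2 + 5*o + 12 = (o - 3)*(o^2 - 3*o - 4) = (o - 4)*(o - 3)*(o + 1)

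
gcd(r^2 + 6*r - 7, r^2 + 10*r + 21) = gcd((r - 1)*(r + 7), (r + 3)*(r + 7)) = r + 7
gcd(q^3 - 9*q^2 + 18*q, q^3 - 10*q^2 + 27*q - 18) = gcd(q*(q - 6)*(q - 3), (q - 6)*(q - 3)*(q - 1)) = q^2 - 9*q + 18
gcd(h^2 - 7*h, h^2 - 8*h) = h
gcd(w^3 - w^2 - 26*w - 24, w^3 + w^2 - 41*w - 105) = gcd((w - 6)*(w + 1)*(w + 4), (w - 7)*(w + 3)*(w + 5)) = 1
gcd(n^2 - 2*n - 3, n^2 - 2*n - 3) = n^2 - 2*n - 3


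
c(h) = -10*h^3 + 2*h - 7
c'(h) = 2 - 30*h^2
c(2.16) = -103.46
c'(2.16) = -137.97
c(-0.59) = -6.13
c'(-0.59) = -8.44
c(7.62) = -4416.27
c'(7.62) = -1739.93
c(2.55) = -167.71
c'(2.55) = -193.08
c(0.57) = -7.71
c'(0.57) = -7.75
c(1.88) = -69.69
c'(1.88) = -104.03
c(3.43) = -403.68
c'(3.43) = -350.95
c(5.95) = -2101.55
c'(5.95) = -1060.08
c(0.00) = -7.00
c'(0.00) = 2.00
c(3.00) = -271.00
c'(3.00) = -268.00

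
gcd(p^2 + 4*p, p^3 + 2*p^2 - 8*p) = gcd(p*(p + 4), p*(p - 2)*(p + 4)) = p^2 + 4*p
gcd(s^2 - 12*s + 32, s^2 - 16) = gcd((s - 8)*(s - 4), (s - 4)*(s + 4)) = s - 4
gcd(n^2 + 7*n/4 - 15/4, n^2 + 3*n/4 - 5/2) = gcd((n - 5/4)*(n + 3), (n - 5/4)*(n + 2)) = n - 5/4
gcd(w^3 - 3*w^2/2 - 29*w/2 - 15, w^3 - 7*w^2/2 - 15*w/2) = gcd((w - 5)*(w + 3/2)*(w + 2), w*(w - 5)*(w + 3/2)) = w^2 - 7*w/2 - 15/2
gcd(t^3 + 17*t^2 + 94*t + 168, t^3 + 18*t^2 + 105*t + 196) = t^2 + 11*t + 28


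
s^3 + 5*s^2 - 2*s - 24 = (s - 2)*(s + 3)*(s + 4)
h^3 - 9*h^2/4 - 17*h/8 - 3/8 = (h - 3)*(h + 1/4)*(h + 1/2)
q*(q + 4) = q^2 + 4*q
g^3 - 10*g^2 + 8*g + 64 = (g - 8)*(g - 4)*(g + 2)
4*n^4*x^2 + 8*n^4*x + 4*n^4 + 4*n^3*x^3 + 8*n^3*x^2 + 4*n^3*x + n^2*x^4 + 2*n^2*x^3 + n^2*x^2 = (2*n + x)^2*(n*x + n)^2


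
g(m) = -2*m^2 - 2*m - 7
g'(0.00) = -2.00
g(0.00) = -7.00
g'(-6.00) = 22.00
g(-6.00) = -67.00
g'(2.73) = -12.92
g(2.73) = -27.37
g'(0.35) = -3.40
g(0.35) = -7.94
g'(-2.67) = 8.68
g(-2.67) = -15.92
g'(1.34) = -7.36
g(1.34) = -13.27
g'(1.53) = -8.12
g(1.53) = -14.74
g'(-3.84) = 13.36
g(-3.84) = -28.81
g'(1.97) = -9.88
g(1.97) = -18.70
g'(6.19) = -26.76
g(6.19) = -96.01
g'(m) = -4*m - 2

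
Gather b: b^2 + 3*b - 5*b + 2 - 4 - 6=b^2 - 2*b - 8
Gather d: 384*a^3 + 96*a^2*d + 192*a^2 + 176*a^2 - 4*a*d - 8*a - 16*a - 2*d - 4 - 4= 384*a^3 + 368*a^2 - 24*a + d*(96*a^2 - 4*a - 2) - 8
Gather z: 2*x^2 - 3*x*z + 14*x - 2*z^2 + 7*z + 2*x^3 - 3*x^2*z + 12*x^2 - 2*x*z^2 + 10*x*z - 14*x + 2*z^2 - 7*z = 2*x^3 + 14*x^2 - 2*x*z^2 + z*(-3*x^2 + 7*x)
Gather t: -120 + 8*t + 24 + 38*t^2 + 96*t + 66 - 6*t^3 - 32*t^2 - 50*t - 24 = -6*t^3 + 6*t^2 + 54*t - 54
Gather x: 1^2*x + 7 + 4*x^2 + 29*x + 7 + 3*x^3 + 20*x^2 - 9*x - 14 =3*x^3 + 24*x^2 + 21*x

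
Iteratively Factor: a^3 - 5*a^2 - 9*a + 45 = (a + 3)*(a^2 - 8*a + 15) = (a - 5)*(a + 3)*(a - 3)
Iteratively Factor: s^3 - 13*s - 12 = (s - 4)*(s^2 + 4*s + 3) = (s - 4)*(s + 3)*(s + 1)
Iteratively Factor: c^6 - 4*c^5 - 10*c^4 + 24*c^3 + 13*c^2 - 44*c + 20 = (c - 1)*(c^5 - 3*c^4 - 13*c^3 + 11*c^2 + 24*c - 20) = (c - 5)*(c - 1)*(c^4 + 2*c^3 - 3*c^2 - 4*c + 4) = (c - 5)*(c - 1)*(c + 2)*(c^3 - 3*c + 2) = (c - 5)*(c - 1)^2*(c + 2)*(c^2 + c - 2) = (c - 5)*(c - 1)^2*(c + 2)^2*(c - 1)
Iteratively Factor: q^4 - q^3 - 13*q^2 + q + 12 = (q - 1)*(q^3 - 13*q - 12) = (q - 1)*(q + 1)*(q^2 - q - 12) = (q - 1)*(q + 1)*(q + 3)*(q - 4)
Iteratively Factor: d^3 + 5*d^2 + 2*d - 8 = (d + 2)*(d^2 + 3*d - 4) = (d - 1)*(d + 2)*(d + 4)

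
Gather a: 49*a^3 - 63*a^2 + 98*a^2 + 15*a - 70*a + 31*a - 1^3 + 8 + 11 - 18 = 49*a^3 + 35*a^2 - 24*a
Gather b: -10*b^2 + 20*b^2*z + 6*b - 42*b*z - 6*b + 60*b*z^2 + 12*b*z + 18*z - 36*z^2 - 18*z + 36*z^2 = b^2*(20*z - 10) + b*(60*z^2 - 30*z)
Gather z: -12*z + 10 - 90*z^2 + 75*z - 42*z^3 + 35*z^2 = -42*z^3 - 55*z^2 + 63*z + 10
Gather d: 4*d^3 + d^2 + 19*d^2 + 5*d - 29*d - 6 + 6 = 4*d^3 + 20*d^2 - 24*d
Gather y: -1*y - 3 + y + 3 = 0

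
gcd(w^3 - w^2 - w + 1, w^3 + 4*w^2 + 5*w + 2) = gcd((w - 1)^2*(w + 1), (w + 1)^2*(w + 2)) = w + 1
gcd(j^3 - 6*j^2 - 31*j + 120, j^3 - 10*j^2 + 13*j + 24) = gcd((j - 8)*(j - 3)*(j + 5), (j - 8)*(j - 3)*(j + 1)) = j^2 - 11*j + 24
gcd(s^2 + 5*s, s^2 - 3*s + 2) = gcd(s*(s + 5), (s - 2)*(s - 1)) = 1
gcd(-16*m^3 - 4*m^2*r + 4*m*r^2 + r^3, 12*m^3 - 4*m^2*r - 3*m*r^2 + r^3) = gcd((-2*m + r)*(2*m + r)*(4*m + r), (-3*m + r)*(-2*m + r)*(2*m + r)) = -4*m^2 + r^2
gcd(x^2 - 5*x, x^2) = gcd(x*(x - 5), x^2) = x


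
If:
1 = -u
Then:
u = -1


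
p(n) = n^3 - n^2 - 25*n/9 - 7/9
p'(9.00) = 222.22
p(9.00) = 622.22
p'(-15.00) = 702.22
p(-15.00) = -3559.11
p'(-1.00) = 2.22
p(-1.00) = 0.00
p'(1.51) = 1.04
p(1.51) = -3.81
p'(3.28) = 22.94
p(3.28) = 14.64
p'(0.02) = -2.82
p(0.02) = -0.83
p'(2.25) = 7.91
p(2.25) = -0.70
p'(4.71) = 54.35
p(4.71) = 68.44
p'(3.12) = 20.19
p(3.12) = 11.19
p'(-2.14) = 15.24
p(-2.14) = -9.21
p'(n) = 3*n^2 - 2*n - 25/9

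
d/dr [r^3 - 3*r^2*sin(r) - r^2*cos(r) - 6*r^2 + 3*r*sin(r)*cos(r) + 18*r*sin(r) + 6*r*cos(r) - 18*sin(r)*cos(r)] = r^2*sin(r) - 3*r^2*cos(r) + 3*r^2 - 12*r*sin(r) + 16*r*cos(r) + 3*r*cos(2*r) - 12*r + 18*sin(r) + 3*sin(2*r)/2 + 6*cos(r) - 18*cos(2*r)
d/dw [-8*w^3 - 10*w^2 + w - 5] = -24*w^2 - 20*w + 1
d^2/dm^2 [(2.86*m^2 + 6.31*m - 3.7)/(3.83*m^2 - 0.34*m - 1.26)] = (5.6843418860808e-14*m^4 + 192.570102*m^3 - 242.838852*m^2 + 211.613628*m - 32.891696)/(56.181887*m^6 - 14.962278*m^5 - 54.120198*m^4 + 9.805328*m^3 + 17.804556*m^2 - 1.619352*m - 2.000376)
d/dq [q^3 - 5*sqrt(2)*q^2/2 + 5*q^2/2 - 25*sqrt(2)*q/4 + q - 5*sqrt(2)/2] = 3*q^2 - 5*sqrt(2)*q + 5*q - 25*sqrt(2)/4 + 1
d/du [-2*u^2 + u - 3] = 1 - 4*u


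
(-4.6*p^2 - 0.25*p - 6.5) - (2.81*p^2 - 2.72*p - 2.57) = -7.41*p^2 + 2.47*p - 3.93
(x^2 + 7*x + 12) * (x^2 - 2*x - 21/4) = x^4 + 5*x^3 - 29*x^2/4 - 243*x/4 - 63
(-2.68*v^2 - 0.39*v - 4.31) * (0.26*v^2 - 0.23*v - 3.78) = -0.6968*v^4 + 0.515*v^3 + 9.0995*v^2 + 2.4655*v + 16.2918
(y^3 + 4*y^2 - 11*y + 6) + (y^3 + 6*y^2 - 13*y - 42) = 2*y^3 + 10*y^2 - 24*y - 36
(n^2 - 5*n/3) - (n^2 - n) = -2*n/3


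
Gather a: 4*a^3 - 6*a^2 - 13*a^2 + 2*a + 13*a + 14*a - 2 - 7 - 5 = 4*a^3 - 19*a^2 + 29*a - 14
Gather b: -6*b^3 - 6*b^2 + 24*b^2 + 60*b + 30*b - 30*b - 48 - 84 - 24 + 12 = -6*b^3 + 18*b^2 + 60*b - 144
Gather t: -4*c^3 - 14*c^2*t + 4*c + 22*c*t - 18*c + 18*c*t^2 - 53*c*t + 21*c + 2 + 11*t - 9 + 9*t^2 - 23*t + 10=-4*c^3 + 7*c + t^2*(18*c + 9) + t*(-14*c^2 - 31*c - 12) + 3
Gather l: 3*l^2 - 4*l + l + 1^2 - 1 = 3*l^2 - 3*l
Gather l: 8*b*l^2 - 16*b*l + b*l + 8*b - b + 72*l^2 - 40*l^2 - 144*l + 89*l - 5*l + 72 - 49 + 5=7*b + l^2*(8*b + 32) + l*(-15*b - 60) + 28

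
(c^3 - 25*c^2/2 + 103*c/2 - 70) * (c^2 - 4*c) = c^5 - 33*c^4/2 + 203*c^3/2 - 276*c^2 + 280*c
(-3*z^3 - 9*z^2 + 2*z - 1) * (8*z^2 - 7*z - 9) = -24*z^5 - 51*z^4 + 106*z^3 + 59*z^2 - 11*z + 9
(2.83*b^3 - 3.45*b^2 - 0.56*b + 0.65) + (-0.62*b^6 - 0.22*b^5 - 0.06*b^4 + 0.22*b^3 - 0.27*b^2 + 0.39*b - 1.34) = -0.62*b^6 - 0.22*b^5 - 0.06*b^4 + 3.05*b^3 - 3.72*b^2 - 0.17*b - 0.69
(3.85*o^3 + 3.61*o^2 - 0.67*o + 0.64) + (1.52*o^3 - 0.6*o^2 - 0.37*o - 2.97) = 5.37*o^3 + 3.01*o^2 - 1.04*o - 2.33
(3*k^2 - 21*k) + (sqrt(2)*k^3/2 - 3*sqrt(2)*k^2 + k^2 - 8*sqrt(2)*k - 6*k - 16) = sqrt(2)*k^3/2 - 3*sqrt(2)*k^2 + 4*k^2 - 27*k - 8*sqrt(2)*k - 16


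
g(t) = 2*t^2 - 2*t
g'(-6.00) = -26.00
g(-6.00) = 84.00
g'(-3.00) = -14.00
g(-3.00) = 24.00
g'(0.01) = -1.96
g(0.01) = -0.02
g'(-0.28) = -3.12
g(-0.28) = 0.72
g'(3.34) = 11.36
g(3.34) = 15.63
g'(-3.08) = -14.32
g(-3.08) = 25.13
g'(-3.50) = -16.00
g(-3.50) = 31.50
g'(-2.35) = -11.40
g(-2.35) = 15.74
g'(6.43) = 23.72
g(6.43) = 69.83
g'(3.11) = 10.44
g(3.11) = 13.12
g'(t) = 4*t - 2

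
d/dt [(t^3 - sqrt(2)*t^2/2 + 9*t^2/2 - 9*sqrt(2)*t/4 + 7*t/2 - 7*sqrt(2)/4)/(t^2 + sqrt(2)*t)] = (4*t^4 + 8*sqrt(2)*t^3 - 18*t^2 + 27*sqrt(2)*t^2 + 14*sqrt(2)*t + 14)/(4*t^2*(t^2 + 2*sqrt(2)*t + 2))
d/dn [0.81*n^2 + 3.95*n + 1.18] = 1.62*n + 3.95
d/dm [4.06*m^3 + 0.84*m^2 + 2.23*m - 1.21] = 12.18*m^2 + 1.68*m + 2.23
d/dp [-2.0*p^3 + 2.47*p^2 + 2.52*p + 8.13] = -6.0*p^2 + 4.94*p + 2.52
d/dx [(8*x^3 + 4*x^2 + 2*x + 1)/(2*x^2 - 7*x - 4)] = (4*x^2 - 32*x - 1)/(x^2 - 8*x + 16)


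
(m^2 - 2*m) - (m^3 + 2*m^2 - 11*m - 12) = -m^3 - m^2 + 9*m + 12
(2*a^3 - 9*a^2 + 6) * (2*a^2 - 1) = 4*a^5 - 18*a^4 - 2*a^3 + 21*a^2 - 6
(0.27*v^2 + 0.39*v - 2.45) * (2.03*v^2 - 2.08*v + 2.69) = 0.5481*v^4 + 0.2301*v^3 - 5.0584*v^2 + 6.1451*v - 6.5905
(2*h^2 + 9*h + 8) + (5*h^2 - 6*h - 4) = 7*h^2 + 3*h + 4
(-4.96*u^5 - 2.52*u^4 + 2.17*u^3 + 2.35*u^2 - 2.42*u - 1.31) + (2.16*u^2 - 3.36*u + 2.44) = -4.96*u^5 - 2.52*u^4 + 2.17*u^3 + 4.51*u^2 - 5.78*u + 1.13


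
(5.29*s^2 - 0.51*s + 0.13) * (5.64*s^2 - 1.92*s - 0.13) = 29.8356*s^4 - 13.0332*s^3 + 1.0247*s^2 - 0.1833*s - 0.0169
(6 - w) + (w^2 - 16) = w^2 - w - 10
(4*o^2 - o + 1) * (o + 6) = 4*o^3 + 23*o^2 - 5*o + 6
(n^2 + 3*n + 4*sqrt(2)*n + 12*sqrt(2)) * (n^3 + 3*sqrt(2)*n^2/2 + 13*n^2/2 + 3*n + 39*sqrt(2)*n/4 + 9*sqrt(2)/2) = n^5 + 11*sqrt(2)*n^4/2 + 19*n^4/2 + 69*n^3/2 + 209*sqrt(2)*n^3/4 + 123*n^2 + 495*sqrt(2)*n^2/4 + 99*sqrt(2)*n/2 + 270*n + 108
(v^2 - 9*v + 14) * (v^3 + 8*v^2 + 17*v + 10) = v^5 - v^4 - 41*v^3 - 31*v^2 + 148*v + 140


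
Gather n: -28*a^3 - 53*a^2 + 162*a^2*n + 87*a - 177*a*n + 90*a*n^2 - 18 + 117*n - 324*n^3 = -28*a^3 - 53*a^2 + 90*a*n^2 + 87*a - 324*n^3 + n*(162*a^2 - 177*a + 117) - 18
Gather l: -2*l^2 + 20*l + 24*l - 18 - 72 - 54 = -2*l^2 + 44*l - 144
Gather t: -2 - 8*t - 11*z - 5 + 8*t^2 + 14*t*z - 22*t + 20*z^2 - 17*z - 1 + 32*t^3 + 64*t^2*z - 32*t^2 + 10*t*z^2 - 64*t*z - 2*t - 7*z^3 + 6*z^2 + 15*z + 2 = 32*t^3 + t^2*(64*z - 24) + t*(10*z^2 - 50*z - 32) - 7*z^3 + 26*z^2 - 13*z - 6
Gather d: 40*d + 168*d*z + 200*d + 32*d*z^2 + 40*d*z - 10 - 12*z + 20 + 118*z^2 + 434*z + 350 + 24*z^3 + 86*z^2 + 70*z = d*(32*z^2 + 208*z + 240) + 24*z^3 + 204*z^2 + 492*z + 360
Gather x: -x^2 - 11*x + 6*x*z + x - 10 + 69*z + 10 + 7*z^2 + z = -x^2 + x*(6*z - 10) + 7*z^2 + 70*z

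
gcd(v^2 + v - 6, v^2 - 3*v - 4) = 1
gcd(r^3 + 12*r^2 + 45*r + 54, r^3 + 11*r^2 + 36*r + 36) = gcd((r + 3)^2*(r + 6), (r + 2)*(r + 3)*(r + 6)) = r^2 + 9*r + 18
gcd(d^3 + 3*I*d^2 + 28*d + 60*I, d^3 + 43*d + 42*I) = d + 6*I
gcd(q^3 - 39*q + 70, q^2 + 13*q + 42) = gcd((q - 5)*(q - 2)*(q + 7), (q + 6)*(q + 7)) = q + 7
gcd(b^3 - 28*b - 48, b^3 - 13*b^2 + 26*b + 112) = b + 2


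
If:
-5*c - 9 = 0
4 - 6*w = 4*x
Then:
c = -9/5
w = 2/3 - 2*x/3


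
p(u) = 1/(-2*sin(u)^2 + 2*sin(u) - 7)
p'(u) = (4*sin(u)*cos(u) - 2*cos(u))/(-2*sin(u)^2 + 2*sin(u) - 7)^2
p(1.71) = -0.14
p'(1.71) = -0.01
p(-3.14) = -0.14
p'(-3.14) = 0.04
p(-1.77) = -0.09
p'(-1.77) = 0.01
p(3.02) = -0.15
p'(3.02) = 0.03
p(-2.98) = -0.14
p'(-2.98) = 0.05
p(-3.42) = -0.15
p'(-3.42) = 0.02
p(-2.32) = -0.10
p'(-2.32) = 0.04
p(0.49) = -0.15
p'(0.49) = -0.00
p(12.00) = -0.12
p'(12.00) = -0.05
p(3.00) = -0.15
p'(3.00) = 0.03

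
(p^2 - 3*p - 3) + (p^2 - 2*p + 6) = 2*p^2 - 5*p + 3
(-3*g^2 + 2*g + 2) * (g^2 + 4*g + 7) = -3*g^4 - 10*g^3 - 11*g^2 + 22*g + 14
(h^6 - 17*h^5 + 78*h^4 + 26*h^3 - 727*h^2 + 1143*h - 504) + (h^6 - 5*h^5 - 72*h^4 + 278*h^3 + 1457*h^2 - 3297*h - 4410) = 2*h^6 - 22*h^5 + 6*h^4 + 304*h^3 + 730*h^2 - 2154*h - 4914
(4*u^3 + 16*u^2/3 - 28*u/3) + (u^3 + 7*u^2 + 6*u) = 5*u^3 + 37*u^2/3 - 10*u/3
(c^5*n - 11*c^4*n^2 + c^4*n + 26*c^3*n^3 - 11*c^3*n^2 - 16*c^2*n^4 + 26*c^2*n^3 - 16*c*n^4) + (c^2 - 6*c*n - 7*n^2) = c^5*n - 11*c^4*n^2 + c^4*n + 26*c^3*n^3 - 11*c^3*n^2 - 16*c^2*n^4 + 26*c^2*n^3 + c^2 - 16*c*n^4 - 6*c*n - 7*n^2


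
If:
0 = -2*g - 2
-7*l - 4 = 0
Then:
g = -1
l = -4/7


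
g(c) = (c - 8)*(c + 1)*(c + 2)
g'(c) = (c - 8)*(c + 1) + (c - 8)*(c + 2) + (c + 1)*(c + 2) = 3*c^2 - 10*c - 22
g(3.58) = -112.96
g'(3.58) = -19.35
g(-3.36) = -36.46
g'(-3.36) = 45.47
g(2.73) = -92.98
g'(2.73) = -26.94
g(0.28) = -22.53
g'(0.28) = -24.56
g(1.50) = -56.88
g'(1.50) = -30.25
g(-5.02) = -158.07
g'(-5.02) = 103.80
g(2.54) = -87.75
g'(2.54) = -28.05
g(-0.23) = -11.22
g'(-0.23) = -19.54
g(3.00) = -100.00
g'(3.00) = -25.00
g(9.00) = 110.00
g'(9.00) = 131.00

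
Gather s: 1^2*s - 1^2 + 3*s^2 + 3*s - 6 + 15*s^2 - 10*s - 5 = 18*s^2 - 6*s - 12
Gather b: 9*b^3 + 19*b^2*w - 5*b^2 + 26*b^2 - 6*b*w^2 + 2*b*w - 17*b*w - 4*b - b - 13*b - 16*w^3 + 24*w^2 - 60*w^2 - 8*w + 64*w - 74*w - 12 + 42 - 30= 9*b^3 + b^2*(19*w + 21) + b*(-6*w^2 - 15*w - 18) - 16*w^3 - 36*w^2 - 18*w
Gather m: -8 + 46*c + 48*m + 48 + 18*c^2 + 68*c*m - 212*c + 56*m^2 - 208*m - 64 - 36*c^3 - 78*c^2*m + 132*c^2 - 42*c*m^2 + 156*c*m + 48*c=-36*c^3 + 150*c^2 - 118*c + m^2*(56 - 42*c) + m*(-78*c^2 + 224*c - 160) - 24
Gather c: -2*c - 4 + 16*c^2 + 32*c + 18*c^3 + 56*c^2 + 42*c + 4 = 18*c^3 + 72*c^2 + 72*c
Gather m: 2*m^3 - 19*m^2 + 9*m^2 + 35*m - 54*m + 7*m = 2*m^3 - 10*m^2 - 12*m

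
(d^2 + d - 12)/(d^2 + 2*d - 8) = (d - 3)/(d - 2)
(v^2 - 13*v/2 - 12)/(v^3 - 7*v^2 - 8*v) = (v + 3/2)/(v*(v + 1))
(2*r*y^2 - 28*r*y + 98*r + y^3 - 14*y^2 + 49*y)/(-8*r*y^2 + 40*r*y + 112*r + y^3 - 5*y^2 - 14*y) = (2*r*y - 14*r + y^2 - 7*y)/(-8*r*y - 16*r + y^2 + 2*y)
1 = 1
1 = 1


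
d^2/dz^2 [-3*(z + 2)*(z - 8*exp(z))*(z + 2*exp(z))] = 18*z^2*exp(z) + 192*z*exp(2*z) + 108*z*exp(z) - 18*z + 576*exp(2*z) + 108*exp(z) - 12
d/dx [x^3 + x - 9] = 3*x^2 + 1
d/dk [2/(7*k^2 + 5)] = -28*k/(7*k^2 + 5)^2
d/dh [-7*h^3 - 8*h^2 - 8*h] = -21*h^2 - 16*h - 8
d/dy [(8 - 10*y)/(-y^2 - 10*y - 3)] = 2*(-5*y^2 + 8*y + 55)/(y^4 + 20*y^3 + 106*y^2 + 60*y + 9)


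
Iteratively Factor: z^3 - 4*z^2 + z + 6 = (z + 1)*(z^2 - 5*z + 6) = (z - 2)*(z + 1)*(z - 3)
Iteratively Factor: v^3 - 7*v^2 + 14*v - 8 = (v - 4)*(v^2 - 3*v + 2) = (v - 4)*(v - 1)*(v - 2)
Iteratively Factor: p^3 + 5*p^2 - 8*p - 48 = (p + 4)*(p^2 + p - 12) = (p + 4)^2*(p - 3)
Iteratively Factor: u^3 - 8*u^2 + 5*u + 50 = (u - 5)*(u^2 - 3*u - 10) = (u - 5)^2*(u + 2)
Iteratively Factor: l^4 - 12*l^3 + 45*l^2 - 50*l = (l - 5)*(l^3 - 7*l^2 + 10*l) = l*(l - 5)*(l^2 - 7*l + 10) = l*(l - 5)^2*(l - 2)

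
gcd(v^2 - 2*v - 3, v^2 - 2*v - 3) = v^2 - 2*v - 3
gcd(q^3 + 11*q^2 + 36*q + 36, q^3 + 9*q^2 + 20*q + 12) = q^2 + 8*q + 12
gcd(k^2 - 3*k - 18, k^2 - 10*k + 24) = k - 6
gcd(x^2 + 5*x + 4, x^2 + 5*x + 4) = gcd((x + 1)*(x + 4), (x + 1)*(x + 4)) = x^2 + 5*x + 4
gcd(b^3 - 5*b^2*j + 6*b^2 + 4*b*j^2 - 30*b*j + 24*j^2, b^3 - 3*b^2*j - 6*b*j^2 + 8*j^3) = b^2 - 5*b*j + 4*j^2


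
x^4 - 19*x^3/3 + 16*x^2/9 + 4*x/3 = x*(x - 6)*(x - 2/3)*(x + 1/3)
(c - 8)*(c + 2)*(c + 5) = c^3 - c^2 - 46*c - 80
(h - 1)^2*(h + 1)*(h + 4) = h^4 + 3*h^3 - 5*h^2 - 3*h + 4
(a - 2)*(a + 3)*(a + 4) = a^3 + 5*a^2 - 2*a - 24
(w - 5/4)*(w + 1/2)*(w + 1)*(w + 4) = w^4 + 17*w^3/4 - 3*w^2/8 - 49*w/8 - 5/2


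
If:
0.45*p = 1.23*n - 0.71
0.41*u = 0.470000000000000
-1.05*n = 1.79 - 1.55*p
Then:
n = 1.33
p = 2.06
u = 1.15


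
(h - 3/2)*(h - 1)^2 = h^3 - 7*h^2/2 + 4*h - 3/2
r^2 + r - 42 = (r - 6)*(r + 7)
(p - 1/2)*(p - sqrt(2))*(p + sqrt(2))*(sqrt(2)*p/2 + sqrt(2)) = sqrt(2)*p^4/2 + 3*sqrt(2)*p^3/4 - 3*sqrt(2)*p^2/2 - 3*sqrt(2)*p/2 + sqrt(2)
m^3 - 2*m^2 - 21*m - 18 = (m - 6)*(m + 1)*(m + 3)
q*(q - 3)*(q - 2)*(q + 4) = q^4 - q^3 - 14*q^2 + 24*q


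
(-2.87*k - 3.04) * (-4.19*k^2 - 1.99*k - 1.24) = 12.0253*k^3 + 18.4489*k^2 + 9.6084*k + 3.7696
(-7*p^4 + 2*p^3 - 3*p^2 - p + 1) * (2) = -14*p^4 + 4*p^3 - 6*p^2 - 2*p + 2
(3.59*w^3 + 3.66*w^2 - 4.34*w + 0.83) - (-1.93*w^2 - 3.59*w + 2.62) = 3.59*w^3 + 5.59*w^2 - 0.75*w - 1.79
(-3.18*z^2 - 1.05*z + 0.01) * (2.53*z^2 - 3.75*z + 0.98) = -8.0454*z^4 + 9.2685*z^3 + 0.8464*z^2 - 1.0665*z + 0.0098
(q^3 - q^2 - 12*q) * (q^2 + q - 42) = q^5 - 55*q^3 + 30*q^2 + 504*q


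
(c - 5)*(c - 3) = c^2 - 8*c + 15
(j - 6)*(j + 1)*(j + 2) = j^3 - 3*j^2 - 16*j - 12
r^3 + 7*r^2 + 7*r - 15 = (r - 1)*(r + 3)*(r + 5)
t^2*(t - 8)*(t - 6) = t^4 - 14*t^3 + 48*t^2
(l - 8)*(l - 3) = l^2 - 11*l + 24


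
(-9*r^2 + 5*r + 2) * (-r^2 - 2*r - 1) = 9*r^4 + 13*r^3 - 3*r^2 - 9*r - 2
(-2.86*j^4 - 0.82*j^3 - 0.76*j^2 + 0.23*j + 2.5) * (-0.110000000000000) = 0.3146*j^4 + 0.0902*j^3 + 0.0836*j^2 - 0.0253*j - 0.275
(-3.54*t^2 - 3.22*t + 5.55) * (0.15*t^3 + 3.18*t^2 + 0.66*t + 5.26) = -0.531*t^5 - 11.7402*t^4 - 11.7435*t^3 - 3.0966*t^2 - 13.2742*t + 29.193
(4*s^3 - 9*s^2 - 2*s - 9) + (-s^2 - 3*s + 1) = 4*s^3 - 10*s^2 - 5*s - 8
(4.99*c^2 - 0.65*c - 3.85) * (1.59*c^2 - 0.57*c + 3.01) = 7.9341*c^4 - 3.8778*c^3 + 9.2689*c^2 + 0.238*c - 11.5885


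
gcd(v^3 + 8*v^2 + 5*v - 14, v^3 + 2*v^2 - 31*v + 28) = v^2 + 6*v - 7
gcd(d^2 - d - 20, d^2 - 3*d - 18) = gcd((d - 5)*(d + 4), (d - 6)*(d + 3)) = 1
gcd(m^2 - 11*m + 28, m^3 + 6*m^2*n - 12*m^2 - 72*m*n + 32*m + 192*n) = m - 4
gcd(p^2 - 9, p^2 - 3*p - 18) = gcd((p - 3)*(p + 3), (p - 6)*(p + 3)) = p + 3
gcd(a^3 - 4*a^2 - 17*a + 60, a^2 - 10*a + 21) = a - 3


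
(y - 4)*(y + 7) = y^2 + 3*y - 28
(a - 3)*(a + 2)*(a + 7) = a^3 + 6*a^2 - 13*a - 42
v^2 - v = v*(v - 1)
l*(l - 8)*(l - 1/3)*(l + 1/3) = l^4 - 8*l^3 - l^2/9 + 8*l/9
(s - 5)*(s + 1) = s^2 - 4*s - 5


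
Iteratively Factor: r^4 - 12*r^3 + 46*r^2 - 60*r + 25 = (r - 5)*(r^3 - 7*r^2 + 11*r - 5) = (r - 5)^2*(r^2 - 2*r + 1) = (r - 5)^2*(r - 1)*(r - 1)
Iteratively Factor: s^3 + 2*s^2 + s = (s + 1)*(s^2 + s) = (s + 1)^2*(s)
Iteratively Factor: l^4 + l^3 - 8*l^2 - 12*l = (l + 2)*(l^3 - l^2 - 6*l) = l*(l + 2)*(l^2 - l - 6) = l*(l + 2)^2*(l - 3)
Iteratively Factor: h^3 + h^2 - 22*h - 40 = (h + 4)*(h^2 - 3*h - 10) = (h - 5)*(h + 4)*(h + 2)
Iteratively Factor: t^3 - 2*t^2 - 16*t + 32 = (t - 4)*(t^2 + 2*t - 8) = (t - 4)*(t - 2)*(t + 4)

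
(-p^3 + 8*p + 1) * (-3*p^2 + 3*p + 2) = 3*p^5 - 3*p^4 - 26*p^3 + 21*p^2 + 19*p + 2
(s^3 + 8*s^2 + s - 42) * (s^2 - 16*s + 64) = s^5 - 8*s^4 - 63*s^3 + 454*s^2 + 736*s - 2688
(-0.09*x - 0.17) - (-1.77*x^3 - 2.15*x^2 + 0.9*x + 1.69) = 1.77*x^3 + 2.15*x^2 - 0.99*x - 1.86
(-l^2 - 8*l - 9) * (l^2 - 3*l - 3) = -l^4 - 5*l^3 + 18*l^2 + 51*l + 27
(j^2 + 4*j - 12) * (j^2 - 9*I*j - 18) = j^4 + 4*j^3 - 9*I*j^3 - 30*j^2 - 36*I*j^2 - 72*j + 108*I*j + 216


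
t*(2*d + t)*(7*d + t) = 14*d^2*t + 9*d*t^2 + t^3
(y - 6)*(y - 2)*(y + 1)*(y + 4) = y^4 - 3*y^3 - 24*y^2 + 28*y + 48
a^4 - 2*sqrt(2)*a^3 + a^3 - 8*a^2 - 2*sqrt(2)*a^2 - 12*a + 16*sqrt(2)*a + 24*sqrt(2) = (a - 3)*(a + 2)^2*(a - 2*sqrt(2))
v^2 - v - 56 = (v - 8)*(v + 7)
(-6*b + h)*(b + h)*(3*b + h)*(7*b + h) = -126*b^4 - 165*b^3*h - 35*b^2*h^2 + 5*b*h^3 + h^4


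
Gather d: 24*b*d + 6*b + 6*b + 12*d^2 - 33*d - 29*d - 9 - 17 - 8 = 12*b + 12*d^2 + d*(24*b - 62) - 34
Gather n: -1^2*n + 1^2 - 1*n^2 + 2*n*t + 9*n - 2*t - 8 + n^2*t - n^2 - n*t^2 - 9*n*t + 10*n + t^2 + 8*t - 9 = n^2*(t - 2) + n*(-t^2 - 7*t + 18) + t^2 + 6*t - 16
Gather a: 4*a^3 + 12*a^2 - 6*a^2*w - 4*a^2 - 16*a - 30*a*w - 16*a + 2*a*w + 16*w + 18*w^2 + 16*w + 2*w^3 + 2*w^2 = 4*a^3 + a^2*(8 - 6*w) + a*(-28*w - 32) + 2*w^3 + 20*w^2 + 32*w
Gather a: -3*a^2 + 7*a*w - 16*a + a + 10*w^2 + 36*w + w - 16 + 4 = -3*a^2 + a*(7*w - 15) + 10*w^2 + 37*w - 12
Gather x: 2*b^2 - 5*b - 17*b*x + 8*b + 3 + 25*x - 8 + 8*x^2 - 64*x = 2*b^2 + 3*b + 8*x^2 + x*(-17*b - 39) - 5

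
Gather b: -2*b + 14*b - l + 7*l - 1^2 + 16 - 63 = 12*b + 6*l - 48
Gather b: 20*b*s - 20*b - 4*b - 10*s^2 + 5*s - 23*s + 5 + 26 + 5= b*(20*s - 24) - 10*s^2 - 18*s + 36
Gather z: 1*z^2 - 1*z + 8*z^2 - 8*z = 9*z^2 - 9*z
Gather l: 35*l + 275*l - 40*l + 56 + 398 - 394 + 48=270*l + 108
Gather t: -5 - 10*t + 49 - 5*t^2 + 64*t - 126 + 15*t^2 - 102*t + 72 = 10*t^2 - 48*t - 10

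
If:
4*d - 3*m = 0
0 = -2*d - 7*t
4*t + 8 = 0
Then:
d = 7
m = 28/3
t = -2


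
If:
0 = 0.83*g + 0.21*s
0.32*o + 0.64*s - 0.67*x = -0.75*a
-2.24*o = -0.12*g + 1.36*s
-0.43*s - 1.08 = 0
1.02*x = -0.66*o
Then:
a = 0.58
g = 0.64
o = 1.56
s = -2.51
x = -1.01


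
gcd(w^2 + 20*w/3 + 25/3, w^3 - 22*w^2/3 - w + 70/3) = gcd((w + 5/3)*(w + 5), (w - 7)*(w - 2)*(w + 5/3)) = w + 5/3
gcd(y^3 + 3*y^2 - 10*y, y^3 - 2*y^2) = y^2 - 2*y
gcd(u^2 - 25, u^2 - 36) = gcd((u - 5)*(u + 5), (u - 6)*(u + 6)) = 1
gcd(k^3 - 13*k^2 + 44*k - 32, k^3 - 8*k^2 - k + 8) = k^2 - 9*k + 8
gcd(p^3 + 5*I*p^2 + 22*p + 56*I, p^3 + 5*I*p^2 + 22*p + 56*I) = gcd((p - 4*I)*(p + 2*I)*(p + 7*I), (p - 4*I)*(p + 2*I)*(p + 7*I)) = p^3 + 5*I*p^2 + 22*p + 56*I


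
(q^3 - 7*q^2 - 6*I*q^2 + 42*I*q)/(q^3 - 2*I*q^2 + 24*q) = (q - 7)/(q + 4*I)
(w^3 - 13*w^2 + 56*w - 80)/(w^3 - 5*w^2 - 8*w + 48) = (w - 5)/(w + 3)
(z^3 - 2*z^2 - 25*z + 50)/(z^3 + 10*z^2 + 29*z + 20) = (z^2 - 7*z + 10)/(z^2 + 5*z + 4)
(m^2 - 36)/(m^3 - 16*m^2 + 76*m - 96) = (m + 6)/(m^2 - 10*m + 16)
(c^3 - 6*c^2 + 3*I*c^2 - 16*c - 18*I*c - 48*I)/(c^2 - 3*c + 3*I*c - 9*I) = (c^2 - 6*c - 16)/(c - 3)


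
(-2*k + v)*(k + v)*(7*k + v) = -14*k^3 - 9*k^2*v + 6*k*v^2 + v^3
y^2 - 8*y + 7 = (y - 7)*(y - 1)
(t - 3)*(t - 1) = t^2 - 4*t + 3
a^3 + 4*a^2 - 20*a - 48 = (a - 4)*(a + 2)*(a + 6)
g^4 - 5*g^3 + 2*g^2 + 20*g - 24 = (g - 3)*(g - 2)^2*(g + 2)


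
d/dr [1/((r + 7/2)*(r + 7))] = 2*(-4*r - 21)/(4*r^4 + 84*r^3 + 637*r^2 + 2058*r + 2401)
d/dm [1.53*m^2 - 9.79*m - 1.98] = 3.06*m - 9.79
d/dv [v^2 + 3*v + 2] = 2*v + 3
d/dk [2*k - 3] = 2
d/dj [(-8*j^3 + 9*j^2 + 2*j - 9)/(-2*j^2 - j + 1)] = (16*j^4 + 16*j^3 - 29*j^2 - 18*j - 7)/(4*j^4 + 4*j^3 - 3*j^2 - 2*j + 1)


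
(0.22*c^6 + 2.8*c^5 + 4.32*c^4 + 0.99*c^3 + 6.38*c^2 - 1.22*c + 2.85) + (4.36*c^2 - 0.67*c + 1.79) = 0.22*c^6 + 2.8*c^5 + 4.32*c^4 + 0.99*c^3 + 10.74*c^2 - 1.89*c + 4.64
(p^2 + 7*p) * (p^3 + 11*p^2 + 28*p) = p^5 + 18*p^4 + 105*p^3 + 196*p^2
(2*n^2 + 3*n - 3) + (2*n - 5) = 2*n^2 + 5*n - 8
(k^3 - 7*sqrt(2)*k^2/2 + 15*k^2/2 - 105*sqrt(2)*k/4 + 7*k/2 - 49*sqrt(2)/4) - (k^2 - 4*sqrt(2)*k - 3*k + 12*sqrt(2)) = k^3 - 7*sqrt(2)*k^2/2 + 13*k^2/2 - 89*sqrt(2)*k/4 + 13*k/2 - 97*sqrt(2)/4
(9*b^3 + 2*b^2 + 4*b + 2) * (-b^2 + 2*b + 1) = -9*b^5 + 16*b^4 + 9*b^3 + 8*b^2 + 8*b + 2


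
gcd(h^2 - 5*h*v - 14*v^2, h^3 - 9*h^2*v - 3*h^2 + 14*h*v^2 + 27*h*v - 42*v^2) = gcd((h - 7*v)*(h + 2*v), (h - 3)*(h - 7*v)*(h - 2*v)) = -h + 7*v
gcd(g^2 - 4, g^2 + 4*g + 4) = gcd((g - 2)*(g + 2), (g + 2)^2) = g + 2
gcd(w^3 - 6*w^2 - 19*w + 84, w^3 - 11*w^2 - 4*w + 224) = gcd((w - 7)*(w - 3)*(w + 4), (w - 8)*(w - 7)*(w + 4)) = w^2 - 3*w - 28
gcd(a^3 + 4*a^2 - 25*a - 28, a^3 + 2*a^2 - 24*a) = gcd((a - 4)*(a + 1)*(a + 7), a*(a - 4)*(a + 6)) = a - 4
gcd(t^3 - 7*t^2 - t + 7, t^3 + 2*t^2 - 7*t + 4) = t - 1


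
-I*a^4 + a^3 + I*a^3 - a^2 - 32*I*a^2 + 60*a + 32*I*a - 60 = (a - 6*I)*(a + 2*I)*(a + 5*I)*(-I*a + I)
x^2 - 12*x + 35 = (x - 7)*(x - 5)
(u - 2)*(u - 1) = u^2 - 3*u + 2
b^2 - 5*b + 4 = (b - 4)*(b - 1)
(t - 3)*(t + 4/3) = t^2 - 5*t/3 - 4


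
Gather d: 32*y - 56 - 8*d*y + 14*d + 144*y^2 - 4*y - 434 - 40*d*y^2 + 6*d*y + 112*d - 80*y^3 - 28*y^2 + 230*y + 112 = d*(-40*y^2 - 2*y + 126) - 80*y^3 + 116*y^2 + 258*y - 378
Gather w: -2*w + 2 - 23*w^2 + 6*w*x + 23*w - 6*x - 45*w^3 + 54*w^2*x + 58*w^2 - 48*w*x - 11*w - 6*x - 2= -45*w^3 + w^2*(54*x + 35) + w*(10 - 42*x) - 12*x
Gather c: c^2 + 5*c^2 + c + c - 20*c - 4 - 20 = 6*c^2 - 18*c - 24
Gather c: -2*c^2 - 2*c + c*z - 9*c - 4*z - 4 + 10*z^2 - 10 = -2*c^2 + c*(z - 11) + 10*z^2 - 4*z - 14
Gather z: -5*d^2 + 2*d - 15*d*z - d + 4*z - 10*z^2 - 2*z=-5*d^2 + d - 10*z^2 + z*(2 - 15*d)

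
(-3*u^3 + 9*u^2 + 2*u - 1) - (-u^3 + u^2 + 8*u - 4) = -2*u^3 + 8*u^2 - 6*u + 3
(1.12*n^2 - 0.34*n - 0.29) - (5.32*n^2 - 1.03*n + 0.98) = -4.2*n^2 + 0.69*n - 1.27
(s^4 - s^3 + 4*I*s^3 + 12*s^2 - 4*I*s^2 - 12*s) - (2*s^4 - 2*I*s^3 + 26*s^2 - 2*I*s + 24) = -s^4 - s^3 + 6*I*s^3 - 14*s^2 - 4*I*s^2 - 12*s + 2*I*s - 24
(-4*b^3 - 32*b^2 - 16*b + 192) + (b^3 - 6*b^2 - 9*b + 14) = -3*b^3 - 38*b^2 - 25*b + 206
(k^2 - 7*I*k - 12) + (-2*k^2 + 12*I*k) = -k^2 + 5*I*k - 12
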